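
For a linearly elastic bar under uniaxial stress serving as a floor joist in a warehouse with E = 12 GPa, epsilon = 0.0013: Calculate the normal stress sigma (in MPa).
Model: a linearly elastic bar under uniaxial stress, so sigma = E·epsilon.
Convert to SI units:
  E = 12 GPa = 1.2 × 10¹⁰ Pa
Substitute:
  sigma = (1.2 × 10¹⁰) × 0.0013
  sigma = 1.56 × 10⁷ Pa
Convert: sigma = 1.56 × 10⁷ Pa = 15.6 MPa
Final answer: sigma = 15.6 MPa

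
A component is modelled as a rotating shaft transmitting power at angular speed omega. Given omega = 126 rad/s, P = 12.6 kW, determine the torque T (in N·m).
Model: a rotating shaft transmitting power at angular speed omega, so P = T·omega.
Solve for T: T = P / omega.
Convert to SI units:
  P = 12.6 kW = 12600 W
Substitute:
  T = 12600 / 126
  T = 100 N·m
Final answer: T = 100 N·m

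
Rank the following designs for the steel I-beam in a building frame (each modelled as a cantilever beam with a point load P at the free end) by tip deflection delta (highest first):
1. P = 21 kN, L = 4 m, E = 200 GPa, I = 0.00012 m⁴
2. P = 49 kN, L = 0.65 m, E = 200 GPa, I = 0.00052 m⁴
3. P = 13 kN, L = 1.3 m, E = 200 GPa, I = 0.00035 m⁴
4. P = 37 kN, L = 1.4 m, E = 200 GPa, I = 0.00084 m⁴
Model: a cantilever beam with a point load P at the free end, so delta = (P·L^3) / (3·E·I) (SI units).
  Case 1: delta = (21000 × 4^3) / (3 × (2 × 10¹¹) × 0.00012) = 0.01867 m = 18.67 mm
  Case 2: delta = (49000 × 0.65^3) / (3 × (2 × 10¹¹) × 0.00052) = 4.313 × 10⁻⁵ m = 0.04313 mm
  Case 3: delta = (13000 × 1.3^3) / (3 × (2 × 10¹¹) × 0.00035) = 0.000136 m = 0.136 mm
  Case 4: delta = (37000 × 1.4^3) / (3 × (2 × 10¹¹) × 0.00084) = 0.0002014 m = 0.2014 mm
Ordering: 18.67 mm (case 1) > 0.2014 mm (case 4) > 0.136 mm (case 3) > 0.04313 mm (case 2)
Final answer: 1, 4, 3, 2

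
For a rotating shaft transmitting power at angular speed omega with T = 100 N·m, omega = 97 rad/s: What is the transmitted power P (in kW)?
Model: a rotating shaft transmitting power at angular speed omega, so P = T·omega.
Substitute:
  P = 100 × 97
  P = 9700 W
Convert: P = 9700 W = 9.7 kW
Final answer: P = 9.7 kW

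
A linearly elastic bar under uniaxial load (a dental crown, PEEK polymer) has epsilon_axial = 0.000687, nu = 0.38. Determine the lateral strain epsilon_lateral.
Model: a linearly elastic bar under uniaxial load, so epsilon_lateral = -nu·epsilon_axial.
Substitute:
  epsilon_lateral = -(0.38 × 0.000687)
  epsilon_lateral = -0.0002611
Final answer: epsilon_lateral = -0.0002611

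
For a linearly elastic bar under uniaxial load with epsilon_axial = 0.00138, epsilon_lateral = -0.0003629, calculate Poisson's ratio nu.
Model: a linearly elastic bar under uniaxial load, so epsilon_lateral = -nu·epsilon_axial.
Solve for nu: nu = -epsilon_lateral / epsilon_axial.
Substitute:
  nu = -(-0.0003629) / 0.00138
  nu = 0.263
Final answer: nu = 0.263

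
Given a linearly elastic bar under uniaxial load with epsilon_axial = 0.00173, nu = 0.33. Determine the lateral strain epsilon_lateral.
Model: a linearly elastic bar under uniaxial load, so epsilon_lateral = -nu·epsilon_axial.
Substitute:
  epsilon_lateral = -(0.33 × 0.00173)
  epsilon_lateral = -0.0005709
Final answer: epsilon_lateral = -0.0005709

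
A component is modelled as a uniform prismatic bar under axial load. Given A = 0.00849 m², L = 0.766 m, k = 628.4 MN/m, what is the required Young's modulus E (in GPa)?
Model: a uniform prismatic bar under axial load, so k = (A·E) / L.
Solve for E: E = (k·L) / A.
Convert to SI units:
  k = 628.4 MN/m = 6.284 × 10⁸ N/m
Substitute:
  E = ((6.284 × 10⁸) × 0.766) / 0.00849
  E = 5.67 × 10¹⁰ Pa
Convert: E = 5.67 × 10¹⁰ Pa = 56.7 GPa
Final answer: E = 56.7 GPa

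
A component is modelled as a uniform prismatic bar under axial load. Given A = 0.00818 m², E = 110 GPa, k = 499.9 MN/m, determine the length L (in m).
Model: a uniform prismatic bar under axial load, so k = (A·E) / L.
Solve for L: L = (A·E) / k.
Convert to SI units:
  E = 110 GPa = 1.1 × 10¹¹ Pa
  k = 499.9 MN/m = 4.999 × 10⁸ N/m
Substitute:
  L = (0.00818 × (1.1 × 10¹¹)) / (4.999 × 10⁸)
  L = 1.8 m
Final answer: L = 1.8 m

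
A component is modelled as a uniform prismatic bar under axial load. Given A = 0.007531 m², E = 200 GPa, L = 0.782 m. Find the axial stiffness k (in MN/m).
Model: a uniform prismatic bar under axial load, so k = (A·E) / L.
Convert to SI units:
  E = 200 GPa = 2 × 10¹¹ Pa
Substitute:
  k = (0.007531 × (2 × 10¹¹)) / 0.782
  k = 1.926 × 10⁹ N/m
Convert: k = 1.926 × 10⁹ N/m = 1926 MN/m
Final answer: k = 1926 MN/m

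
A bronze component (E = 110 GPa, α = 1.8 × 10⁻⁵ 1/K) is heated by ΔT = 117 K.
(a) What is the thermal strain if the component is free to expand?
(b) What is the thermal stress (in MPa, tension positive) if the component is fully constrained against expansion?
(a) Free thermal strain ε_th = α·ΔT = (1.8 × 10⁻⁵) × 117 = 0.002106
(b) Fully constrained, the expansion is suppressed, so σ = -E·α·ΔT. Convert E = 110 GPa = 1.1 × 10¹¹ Pa.
  σ = -(1.1 × 10¹¹) × (1.8 × 10⁻⁵) × 117 = -2.317 × 10⁸ Pa = -231.7 MPa (compressive)
Final answer: (a) ε_th = 0.002106, (b) σ = -231.7 MPa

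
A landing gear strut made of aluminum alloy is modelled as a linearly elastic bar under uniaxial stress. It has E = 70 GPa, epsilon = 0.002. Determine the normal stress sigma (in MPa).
Model: a linearly elastic bar under uniaxial stress, so sigma = E·epsilon.
Convert to SI units:
  E = 70 GPa = 7 × 10¹⁰ Pa
Substitute:
  sigma = (7 × 10¹⁰) × 0.002
  sigma = 1.4 × 10⁸ Pa
Convert: sigma = 1.4 × 10⁸ Pa = 140 MPa
Final answer: sigma = 140 MPa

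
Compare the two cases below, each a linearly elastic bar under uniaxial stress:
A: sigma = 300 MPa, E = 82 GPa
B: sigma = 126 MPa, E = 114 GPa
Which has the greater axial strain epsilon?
Model: a linearly elastic bar under uniaxial stress, so epsilon = sigma / E (SI units).
  A: epsilon = (3 × 10⁸) / (8.2 × 10¹⁰) = 0.003659
  B: epsilon = (1.26 × 10⁸) / (1.14 × 10¹¹) = 0.001105
0.003659 > 0.001105, so A is larger.
Final answer: A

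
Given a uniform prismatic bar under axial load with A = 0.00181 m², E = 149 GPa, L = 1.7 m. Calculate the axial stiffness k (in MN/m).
Model: a uniform prismatic bar under axial load, so k = (A·E) / L.
Convert to SI units:
  E = 149 GPa = 1.49 × 10¹¹ Pa
Substitute:
  k = (0.00181 × (1.49 × 10¹¹)) / 1.7
  k = 1.586 × 10⁸ N/m
Convert: k = 1.586 × 10⁸ N/m = 158.6 MN/m
Final answer: k = 158.6 MN/m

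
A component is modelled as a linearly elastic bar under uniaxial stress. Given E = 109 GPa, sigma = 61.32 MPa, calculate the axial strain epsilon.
Model: a linearly elastic bar under uniaxial stress, so sigma = E·epsilon.
Solve for epsilon: epsilon = sigma / E.
Convert to SI units:
  E = 109 GPa = 1.09 × 10¹¹ Pa
  sigma = 61.32 MPa = 6.132 × 10⁷ Pa
Substitute:
  epsilon = (6.132 × 10⁷) / (1.09 × 10¹¹)
  epsilon = 0.0005626
Final answer: epsilon = 0.0005626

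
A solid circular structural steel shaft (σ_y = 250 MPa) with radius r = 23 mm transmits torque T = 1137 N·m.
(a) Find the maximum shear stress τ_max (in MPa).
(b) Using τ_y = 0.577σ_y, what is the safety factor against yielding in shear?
(a) For a solid circular shaft, τ_max = T·r/J with J = π·r^4/2, i.e. τ_max = 2·T / (π·r^3). Convert r = 23 mm = 0.023 m.
  τ_max = (2 × 1137) / (π × 0.023^3) = 5.949 × 10⁷ Pa = 59.49 MPa
(b) τ_y = 0.577 × 250 = 144.25 MPa
  SF = τ_y/τ_max = 144.25 / 59.49 = 2.425
Final answer: (a) τ_max = 59.49 MPa, (b) SF = 2.425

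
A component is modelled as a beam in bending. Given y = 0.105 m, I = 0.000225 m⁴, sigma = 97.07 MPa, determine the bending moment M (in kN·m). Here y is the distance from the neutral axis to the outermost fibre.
Model: a beam in bending, so sigma = (M·y) / I.
Solve for M: M = (sigma·I) / y.
Convert to SI units:
  sigma = 97.07 MPa = 9.707 × 10⁷ Pa
Substitute:
  M = ((9.707 × 10⁷) × 0.000225) / 0.105
  M = 208000 N·m
Convert: M = 208000 N·m = 208 kN·m
Final answer: M = 208 kN·m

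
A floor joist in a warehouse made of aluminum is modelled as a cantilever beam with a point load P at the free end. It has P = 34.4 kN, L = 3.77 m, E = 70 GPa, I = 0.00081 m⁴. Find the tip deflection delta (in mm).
Model: a cantilever beam with a point load P at the free end, so delta = (P·L^3) / (3·E·I).
Convert to SI units:
  P = 34.4 kN = 34400 N
  E = 70 GPa = 7 × 10¹⁰ Pa
Substitute:
  delta = (34400 × 3.77^3) / (3 × (7 × 10¹⁰) × 0.00081)
  delta = 0.01084 m
Convert: delta = 0.01084 m = 10.84 mm
Final answer: delta = 10.84 mm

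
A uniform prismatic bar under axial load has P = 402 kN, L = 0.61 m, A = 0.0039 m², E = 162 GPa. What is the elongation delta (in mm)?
Model: a uniform prismatic bar under axial load, so delta = (P·L) / (A·E).
Convert to SI units:
  P = 402 kN = 402000 N
  E = 162 GPa = 1.62 × 10¹¹ Pa
Substitute:
  delta = (402000 × 0.61) / (0.0039 × (1.62 × 10¹¹))
  delta = 0.0003881 m
Convert: delta = 0.0003881 m = 0.3881 mm
Final answer: delta = 0.3881 mm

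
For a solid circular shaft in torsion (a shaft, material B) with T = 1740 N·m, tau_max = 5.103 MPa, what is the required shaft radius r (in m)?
Model: a solid circular shaft in torsion, so tau_max = (2·T) / (π·r^3).
Solve for r: r = ((2·T) / (π·tau_max))^(1/3).
Convert to SI units:
  tau_max = 5.103 MPa = 5.103 × 10⁶ Pa
Substitute:
  r = ((2 × 1740) / (π × (5.103 × 10⁶)))^(1/3)
  r = 0.0601 m
Final answer: r = 0.0601 m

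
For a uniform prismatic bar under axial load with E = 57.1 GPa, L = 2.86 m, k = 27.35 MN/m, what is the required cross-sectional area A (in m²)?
Model: a uniform prismatic bar under axial load, so k = (A·E) / L.
Solve for A: A = (k·L) / E.
Convert to SI units:
  E = 57.1 GPa = 5.71 × 10¹⁰ Pa
  k = 27.35 MN/m = 2.735 × 10⁷ N/m
Substitute:
  A = ((2.735 × 10⁷) × 2.86) / (5.71 × 10¹⁰)
  A = 0.00137 m²
Final answer: A = 0.00137 m²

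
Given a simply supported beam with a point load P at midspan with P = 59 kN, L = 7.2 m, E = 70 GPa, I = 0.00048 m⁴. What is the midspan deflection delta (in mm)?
Model: a simply supported beam with a point load P at midspan, so delta = (P·L^3) / (48·E·I).
Convert to SI units:
  P = 59 kN = 59000 N
  E = 70 GPa = 7 × 10¹⁰ Pa
Substitute:
  delta = (59000 × 7.2^3) / (48 × (7 × 10¹⁰) × 0.00048)
  delta = 0.01365 m
Convert: delta = 0.01365 m = 13.65 mm
Final answer: delta = 13.65 mm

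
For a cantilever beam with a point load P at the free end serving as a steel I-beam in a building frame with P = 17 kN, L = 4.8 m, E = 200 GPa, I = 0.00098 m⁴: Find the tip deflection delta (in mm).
Model: a cantilever beam with a point load P at the free end, so delta = (P·L^3) / (3·E·I).
Convert to SI units:
  P = 17 kN = 17000 N
  E = 200 GPa = 2 × 10¹¹ Pa
Substitute:
  delta = (17000 × 4.8^3) / (3 × (2 × 10¹¹) × 0.00098)
  delta = 0.003197 m
Convert: delta = 0.003197 m = 3.197 mm
Final answer: delta = 3.197 mm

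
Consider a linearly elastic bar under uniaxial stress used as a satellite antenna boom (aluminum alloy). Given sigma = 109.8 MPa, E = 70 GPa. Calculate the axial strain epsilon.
Model: a linearly elastic bar under uniaxial stress, so epsilon = sigma / E.
Convert to SI units:
  sigma = 109.8 MPa = 1.098 × 10⁸ Pa
  E = 70 GPa = 7 × 10¹⁰ Pa
Substitute:
  epsilon = (1.098 × 10⁸) / (7 × 10¹⁰)
  epsilon = 0.001569
Final answer: epsilon = 0.001569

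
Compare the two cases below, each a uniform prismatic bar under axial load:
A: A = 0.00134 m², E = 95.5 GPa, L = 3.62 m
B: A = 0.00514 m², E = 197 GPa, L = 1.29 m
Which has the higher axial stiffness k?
Model: a uniform prismatic bar under axial load, so k = (A·E) / L (SI units).
  A: k = (0.00134 × (9.55 × 10¹⁰)) / 3.62 = 3.535 × 10⁷ N/m = 35.35 MN/m
  B: k = (0.00514 × (1.97 × 10¹¹)) / 1.29 = 7.849 × 10⁸ N/m = 784.9 MN/m
784.9 MN/m > 35.35 MN/m, so B is larger.
Final answer: B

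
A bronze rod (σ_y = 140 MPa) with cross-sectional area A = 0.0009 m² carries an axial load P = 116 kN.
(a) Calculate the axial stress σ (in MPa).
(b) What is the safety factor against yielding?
(a) Axial stress σ = P/A. Convert P = 116 kN = 116000 N.
  σ = 116000 / 0.0009 = 1.289 × 10⁸ Pa = 128.9 MPa
(b) Safety factor SF = σ_y/σ = 140 / 128.9 = 1.086
Final answer: (a) σ = 128.9 MPa, (b) SF = 1.086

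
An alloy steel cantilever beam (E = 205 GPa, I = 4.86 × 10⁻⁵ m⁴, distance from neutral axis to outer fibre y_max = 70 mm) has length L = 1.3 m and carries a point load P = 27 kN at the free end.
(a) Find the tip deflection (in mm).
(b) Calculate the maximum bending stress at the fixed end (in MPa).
(a) Tip deflection of a cantilever with an end point load: δ = P·L^3 / (3·E·I). Convert P = 27 kN = 27000 N, E = 205 GPa = 2.05 × 10¹¹ Pa.
  δ = (27000 × 1.3^3) / (3 × (2.05 × 10¹¹) × (4.86 × 10⁻⁵)) = 0.001985 m = 1.985 mm
(b) Maximum bending moment at the fixed end: M = P·L = 27000 × 1.3 = 35100 N·m. Convert y_max = 70 mm = 0.07 m.
  σ = M·y_max / I = (35100 × 0.07) / (4.86 × 10⁻⁵) = 5.056 × 10⁷ Pa = 50.56 MPa
Final answer: (a) δ = 1.985 mm, (b) σ = 50.56 MPa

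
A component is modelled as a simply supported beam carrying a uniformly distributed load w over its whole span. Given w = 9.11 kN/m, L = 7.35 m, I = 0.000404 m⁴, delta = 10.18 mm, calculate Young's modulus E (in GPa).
Model: a simply supported beam carrying a uniformly distributed load w over its whole span, so delta = (5·w·L^4) / (384·E·I).
Solve for E: E = (5·w·L^4) / (384·delta·I).
Convert to SI units:
  w = 9.11 kN/m = 9110 N/m
  delta = 10.18 mm = 0.01018 m
Substitute:
  E = (5 × 9110 × 7.35^4) / (384 × 0.01018 × 0.000404)
  E = 8.417 × 10¹⁰ Pa
Convert: E = 8.417 × 10¹⁰ Pa = 84.17 GPa
Final answer: E = 84.17 GPa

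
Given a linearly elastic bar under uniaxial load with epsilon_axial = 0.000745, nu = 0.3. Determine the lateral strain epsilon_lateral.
Model: a linearly elastic bar under uniaxial load, so epsilon_lateral = -nu·epsilon_axial.
Substitute:
  epsilon_lateral = -(0.3 × 0.000745)
  epsilon_lateral = -0.0002235
Final answer: epsilon_lateral = -0.0002235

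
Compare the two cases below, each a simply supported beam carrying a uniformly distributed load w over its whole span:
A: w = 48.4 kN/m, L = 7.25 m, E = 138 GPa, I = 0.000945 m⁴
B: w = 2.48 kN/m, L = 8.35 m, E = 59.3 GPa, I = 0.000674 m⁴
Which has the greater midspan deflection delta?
Model: a simply supported beam carrying a uniformly distributed load w over its whole span, so delta = (5·w·L^4) / (384·E·I) (SI units).
  A: delta = (5 × 48400 × 7.25^4) / (384 × (1.38 × 10¹¹) × 0.000945) = 0.01335 m = 13.35 mm
  B: delta = (5 × 2480 × 8.35^4) / (384 × (5.93 × 10¹⁰) × 0.000674) = 0.003928 m = 3.928 mm
13.35 mm > 3.928 mm, so A is larger.
Final answer: A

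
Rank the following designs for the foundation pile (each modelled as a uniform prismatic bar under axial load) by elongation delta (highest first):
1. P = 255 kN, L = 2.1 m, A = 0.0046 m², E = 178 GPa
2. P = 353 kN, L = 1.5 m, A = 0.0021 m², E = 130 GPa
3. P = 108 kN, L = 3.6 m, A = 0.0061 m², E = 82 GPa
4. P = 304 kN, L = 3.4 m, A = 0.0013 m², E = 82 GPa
Model: a uniform prismatic bar under axial load, so delta = (P·L) / (A·E) (SI units).
  Case 1: delta = (255000 × 2.1) / (0.0046 × (1.78 × 10¹¹)) = 0.000654 m = 0.654 mm
  Case 2: delta = (353000 × 1.5) / (0.0021 × (1.3 × 10¹¹)) = 0.00194 m = 1.94 mm
  Case 3: delta = (108000 × 3.6) / (0.0061 × (8.2 × 10¹⁰)) = 0.0007773 m = 0.7773 mm
  Case 4: delta = (304000 × 3.4) / (0.0013 × (8.2 × 10¹⁰)) = 0.009696 m = 9.696 mm
Ordering: 9.696 mm (case 4) > 1.94 mm (case 2) > 0.7773 mm (case 3) > 0.654 mm (case 1)
Final answer: 4, 2, 3, 1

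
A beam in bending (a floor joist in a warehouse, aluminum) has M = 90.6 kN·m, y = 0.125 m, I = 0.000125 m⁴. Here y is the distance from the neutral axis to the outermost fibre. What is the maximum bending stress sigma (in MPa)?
Model: a beam in bending, so sigma = (M·y) / I.
Convert to SI units:
  M = 90.6 kN·m = 90600 N·m
Substitute:
  sigma = (90600 × 0.125) / 0.000125
  sigma = 9.06 × 10⁷ Pa
Convert: sigma = 9.06 × 10⁷ Pa = 90.6 MPa
Final answer: sigma = 90.6 MPa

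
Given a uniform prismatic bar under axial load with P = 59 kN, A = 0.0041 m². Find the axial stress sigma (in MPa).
Model: a uniform prismatic bar under axial load, so sigma = P / A.
Convert to SI units:
  P = 59 kN = 59000 N
Substitute:
  sigma = 59000 / 0.0041
  sigma = 1.439 × 10⁷ Pa
Convert: sigma = 1.439 × 10⁷ Pa = 14.39 MPa
Final answer: sigma = 14.39 MPa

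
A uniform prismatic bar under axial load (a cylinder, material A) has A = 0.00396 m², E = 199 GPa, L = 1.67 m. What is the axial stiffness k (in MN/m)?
Model: a uniform prismatic bar under axial load, so k = (A·E) / L.
Convert to SI units:
  E = 199 GPa = 1.99 × 10¹¹ Pa
Substitute:
  k = (0.00396 × (1.99 × 10¹¹)) / 1.67
  k = 4.719 × 10⁸ N/m
Convert: k = 4.719 × 10⁸ N/m = 471.9 MN/m
Final answer: k = 471.9 MN/m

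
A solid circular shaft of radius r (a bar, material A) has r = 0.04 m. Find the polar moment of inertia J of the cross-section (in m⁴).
Model: a solid circular shaft of radius r, so J = (π·r^4) / 2.
Substitute:
  J = (π × 0.04^4) / 2
  J = 4.021 × 10⁻⁶ m⁴
Final answer: J = 4.021 × 10⁻⁶ m⁴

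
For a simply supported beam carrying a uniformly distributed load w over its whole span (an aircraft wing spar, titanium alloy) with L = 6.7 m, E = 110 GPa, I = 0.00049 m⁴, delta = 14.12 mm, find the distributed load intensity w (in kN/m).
Model: a simply supported beam carrying a uniformly distributed load w over its whole span, so delta = (5·w·L^4) / (384·E·I).
Solve for w: w = (384·delta·E·I) / (5·L^4).
Convert to SI units:
  E = 110 GPa = 1.1 × 10¹¹ Pa
  delta = 14.12 mm = 0.01412 m
Substitute:
  w = (384 × 0.01412 × (1.1 × 10¹¹) × 0.00049) / (5 × 6.7^4)
  w = 29010 N/m
Convert: w = 29010 N/m = 29.01 kN/m
Final answer: w = 29.01 kN/m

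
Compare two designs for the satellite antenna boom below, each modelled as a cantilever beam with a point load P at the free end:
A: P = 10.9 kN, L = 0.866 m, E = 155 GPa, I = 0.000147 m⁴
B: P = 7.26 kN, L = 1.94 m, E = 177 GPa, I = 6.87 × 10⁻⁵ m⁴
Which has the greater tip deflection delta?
Model: a cantilever beam with a point load P at the free end, so delta = (P·L^3) / (3·E·I) (SI units).
  A: delta = (10900 × 0.866^3) / (3 × (1.55 × 10¹¹) × 0.000147) = 0.0001036 m = 0.1036 mm
  B: delta = (7260 × 1.94^3) / (3 × (1.77 × 10¹¹) × (6.87 × 10⁻⁵)) = 0.001453 m = 1.453 mm
1.453 mm > 0.1036 mm, so B is larger.
Final answer: B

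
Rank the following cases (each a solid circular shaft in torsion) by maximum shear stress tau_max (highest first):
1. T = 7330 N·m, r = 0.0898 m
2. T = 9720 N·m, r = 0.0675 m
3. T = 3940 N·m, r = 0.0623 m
Model: a solid circular shaft in torsion, so tau_max = (2·T) / (π·r^3) (SI units).
  Case 1: tau_max = (2 × 7330) / (π × 0.0898^3) = 6.444 × 10⁶ Pa = 6.444 MPa
  Case 2: tau_max = (2 × 9720) / (π × 0.0675^3) = 2.012 × 10⁷ Pa = 20.12 MPa
  Case 3: tau_max = (2 × 3940) / (π × 0.0623^3) = 1.037 × 10⁷ Pa = 10.37 MPa
Ordering: 20.12 MPa (case 2) > 10.37 MPa (case 3) > 6.444 MPa (case 1)
Final answer: 2, 3, 1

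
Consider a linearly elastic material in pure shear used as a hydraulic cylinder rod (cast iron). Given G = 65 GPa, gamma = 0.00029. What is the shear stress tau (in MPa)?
Model: a linearly elastic material in pure shear, so tau = G·gamma.
Convert to SI units:
  G = 65 GPa = 6.5 × 10¹⁰ Pa
Substitute:
  tau = (6.5 × 10¹⁰) × 0.00029
  tau = 1.885 × 10⁷ Pa
Convert: tau = 1.885 × 10⁷ Pa = 18.85 MPa
Final answer: tau = 18.85 MPa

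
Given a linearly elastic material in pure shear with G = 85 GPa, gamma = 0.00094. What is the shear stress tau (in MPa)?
Model: a linearly elastic material in pure shear, so tau = G·gamma.
Convert to SI units:
  G = 85 GPa = 8.5 × 10¹⁰ Pa
Substitute:
  tau = (8.5 × 10¹⁰) × 0.00094
  tau = 7.99 × 10⁷ Pa
Convert: tau = 7.99 × 10⁷ Pa = 79.9 MPa
Final answer: tau = 79.9 MPa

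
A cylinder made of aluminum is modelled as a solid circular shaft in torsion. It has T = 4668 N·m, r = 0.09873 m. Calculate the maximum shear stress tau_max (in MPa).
Model: a solid circular shaft in torsion, so tau_max = (2·T) / (π·r^3).
Substitute:
  tau_max = (2 × 4668) / (π × 0.09873^3)
  tau_max = 3.088 × 10⁶ Pa
Convert: tau_max = 3.088 × 10⁶ Pa = 3.088 MPa
Final answer: tau_max = 3.088 MPa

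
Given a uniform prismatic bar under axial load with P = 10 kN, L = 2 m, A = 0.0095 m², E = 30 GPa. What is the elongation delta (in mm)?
Model: a uniform prismatic bar under axial load, so delta = (P·L) / (A·E).
Convert to SI units:
  P = 10 kN = 10000 N
  E = 30 GPa = 3 × 10¹⁰ Pa
Substitute:
  delta = (10000 × 2) / (0.0095 × (3 × 10¹⁰))
  delta = 7.018 × 10⁻⁵ m
Convert: delta = 7.018 × 10⁻⁵ m = 0.07018 mm
Final answer: delta = 0.07018 mm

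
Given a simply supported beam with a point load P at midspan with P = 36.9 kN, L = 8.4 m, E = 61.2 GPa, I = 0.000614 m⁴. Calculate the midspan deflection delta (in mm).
Model: a simply supported beam with a point load P at midspan, so delta = (P·L^3) / (48·E·I).
Convert to SI units:
  P = 36.9 kN = 36900 N
  E = 61.2 GPa = 6.12 × 10¹⁰ Pa
Substitute:
  delta = (36900 × 8.4^3) / (48 × (6.12 × 10¹⁰) × 0.000614)
  delta = 0.01213 m
Convert: delta = 0.01213 m = 12.13 mm
Final answer: delta = 12.13 mm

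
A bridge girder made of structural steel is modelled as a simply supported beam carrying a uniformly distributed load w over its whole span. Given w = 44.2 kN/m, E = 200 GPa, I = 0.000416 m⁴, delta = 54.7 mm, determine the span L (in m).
Model: a simply supported beam carrying a uniformly distributed load w over its whole span, so delta = (5·w·L^4) / (384·E·I).
Solve for L: L = ((384·delta·E·I) / (5·w))^(1/4).
Convert to SI units:
  w = 44.2 kN/m = 44200 N/m
  E = 200 GPa = 2 × 10¹¹ Pa
  delta = 54.7 mm = 0.0547 m
Substitute:
  L = ((384 × 0.0547 × (2 × 10¹¹) × 0.000416) / (5 × 44200))^(1/4)
  L = 9.43 m
Final answer: L = 9.43 m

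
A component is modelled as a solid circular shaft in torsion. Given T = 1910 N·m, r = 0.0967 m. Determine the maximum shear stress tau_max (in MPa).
Model: a solid circular shaft in torsion, so tau_max = (2·T) / (π·r^3).
Substitute:
  tau_max = (2 × 1910) / (π × 0.0967^3)
  tau_max = 1.345 × 10⁶ Pa
Convert: tau_max = 1.345 × 10⁶ Pa = 1.345 MPa
Final answer: tau_max = 1.345 MPa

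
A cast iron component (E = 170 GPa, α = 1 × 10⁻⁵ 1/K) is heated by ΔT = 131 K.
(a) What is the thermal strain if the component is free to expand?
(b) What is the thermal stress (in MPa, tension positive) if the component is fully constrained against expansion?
(a) Free thermal strain ε_th = α·ΔT = (1 × 10⁻⁵) × 131 = 0.00131
(b) Fully constrained, the expansion is suppressed, so σ = -E·α·ΔT. Convert E = 170 GPa = 1.7 × 10¹¹ Pa.
  σ = -(1.7 × 10¹¹) × (1 × 10⁻⁵) × 131 = -2.227 × 10⁸ Pa = -222.7 MPa (compressive)
Final answer: (a) ε_th = 0.00131, (b) σ = -222.7 MPa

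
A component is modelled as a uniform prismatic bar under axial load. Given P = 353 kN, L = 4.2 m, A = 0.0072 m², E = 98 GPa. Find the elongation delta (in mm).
Model: a uniform prismatic bar under axial load, so delta = (P·L) / (A·E).
Convert to SI units:
  P = 353 kN = 353000 N
  E = 98 GPa = 9.8 × 10¹⁰ Pa
Substitute:
  delta = (353000 × 4.2) / (0.0072 × (9.8 × 10¹⁰))
  delta = 0.002101 m
Convert: delta = 0.002101 m = 2.101 mm
Final answer: delta = 2.101 mm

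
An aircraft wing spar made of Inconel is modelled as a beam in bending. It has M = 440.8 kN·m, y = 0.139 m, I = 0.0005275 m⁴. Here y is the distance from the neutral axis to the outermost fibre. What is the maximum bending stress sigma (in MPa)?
Model: a beam in bending, so sigma = (M·y) / I.
Convert to SI units:
  M = 440.8 kN·m = 440800 N·m
Substitute:
  sigma = (440800 × 0.139) / 0.0005275
  sigma = 1.162 × 10⁸ Pa
Convert: sigma = 1.162 × 10⁸ Pa = 116.2 MPa
Final answer: sigma = 116.2 MPa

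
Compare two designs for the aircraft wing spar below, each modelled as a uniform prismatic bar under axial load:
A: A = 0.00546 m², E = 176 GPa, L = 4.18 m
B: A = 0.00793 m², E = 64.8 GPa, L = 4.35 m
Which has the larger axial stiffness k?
Model: a uniform prismatic bar under axial load, so k = (A·E) / L (SI units).
  A: k = (0.00546 × (1.76 × 10¹¹)) / 4.18 = 2.299 × 10⁸ N/m = 229.9 MN/m
  B: k = (0.00793 × (6.48 × 10¹⁰)) / 4.35 = 1.181 × 10⁸ N/m = 118.1 MN/m
229.9 MN/m > 118.1 MN/m, so A is larger.
Final answer: A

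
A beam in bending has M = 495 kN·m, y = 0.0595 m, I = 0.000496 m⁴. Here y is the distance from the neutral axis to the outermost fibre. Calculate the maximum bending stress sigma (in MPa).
Model: a beam in bending, so sigma = (M·y) / I.
Convert to SI units:
  M = 495 kN·m = 495000 N·m
Substitute:
  sigma = (495000 × 0.0595) / 0.000496
  sigma = 5.938 × 10⁷ Pa
Convert: sigma = 5.938 × 10⁷ Pa = 59.38 MPa
Final answer: sigma = 59.38 MPa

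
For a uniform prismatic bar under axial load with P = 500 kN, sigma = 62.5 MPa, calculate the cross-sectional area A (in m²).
Model: a uniform prismatic bar under axial load, so sigma = P / A.
Solve for A: A = P / sigma.
Convert to SI units:
  P = 500 kN = 500000 N
  sigma = 62.5 MPa = 6.25 × 10⁷ Pa
Substitute:
  A = 500000 / (6.25 × 10⁷)
  A = 0.008 m²
Final answer: A = 0.008 m²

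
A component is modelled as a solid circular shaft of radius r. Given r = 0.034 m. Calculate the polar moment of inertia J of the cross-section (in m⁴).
Model: a solid circular shaft of radius r, so J = (π·r^4) / 2.
Substitute:
  J = (π × 0.034^4) / 2
  J = 2.099 × 10⁻⁶ m⁴
Final answer: J = 2.099 × 10⁻⁶ m⁴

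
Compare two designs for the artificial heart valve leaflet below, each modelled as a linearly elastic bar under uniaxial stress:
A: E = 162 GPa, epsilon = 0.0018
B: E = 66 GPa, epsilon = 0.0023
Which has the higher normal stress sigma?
Model: a linearly elastic bar under uniaxial stress, so sigma = E·epsilon (SI units).
  A: sigma = (1.62 × 10¹¹) × 0.0018 = 2.916 × 10⁸ Pa = 291.6 MPa
  B: sigma = (6.6 × 10¹⁰) × 0.0023 = 1.518 × 10⁸ Pa = 151.8 MPa
291.6 MPa > 151.8 MPa, so A is larger.
Final answer: A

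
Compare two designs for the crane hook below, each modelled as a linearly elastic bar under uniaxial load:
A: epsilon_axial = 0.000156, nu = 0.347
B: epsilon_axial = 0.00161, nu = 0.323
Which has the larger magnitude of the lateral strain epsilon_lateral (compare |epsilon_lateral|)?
Model: a linearly elastic bar under uniaxial load, so epsilon_lateral = -nu·epsilon_axial (SI units).
  A: epsilon_lateral = -(0.347 × 0.000156) = -5.413 × 10⁻⁵
  B: epsilon_lateral = -(0.323 × 0.00161) = -0.00052
|epsilon_lateral|: A = 5.413 × 10⁻⁵, B = 0.00052, so B is larger in magnitude.
Final answer: B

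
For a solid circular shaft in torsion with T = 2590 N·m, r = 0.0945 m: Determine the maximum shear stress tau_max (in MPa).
Model: a solid circular shaft in torsion, so tau_max = (2·T) / (π·r^3).
Substitute:
  tau_max = (2 × 2590) / (π × 0.0945^3)
  tau_max = 1.954 × 10⁶ Pa
Convert: tau_max = 1.954 × 10⁶ Pa = 1.954 MPa
Final answer: tau_max = 1.954 MPa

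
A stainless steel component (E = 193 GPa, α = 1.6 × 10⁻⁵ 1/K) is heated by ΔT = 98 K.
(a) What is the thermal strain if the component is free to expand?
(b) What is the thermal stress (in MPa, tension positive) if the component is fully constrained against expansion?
(a) Free thermal strain ε_th = α·ΔT = (1.6 × 10⁻⁵) × 98 = 0.001568
(b) Fully constrained, the expansion is suppressed, so σ = -E·α·ΔT. Convert E = 193 GPa = 1.93 × 10¹¹ Pa.
  σ = -(1.93 × 10¹¹) × (1.6 × 10⁻⁵) × 98 = -3.026 × 10⁸ Pa = -302.6 MPa (compressive)
Final answer: (a) ε_th = 0.001568, (b) σ = -302.6 MPa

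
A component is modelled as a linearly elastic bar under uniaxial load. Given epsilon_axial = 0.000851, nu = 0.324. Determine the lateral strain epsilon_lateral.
Model: a linearly elastic bar under uniaxial load, so epsilon_lateral = -nu·epsilon_axial.
Substitute:
  epsilon_lateral = -(0.324 × 0.000851)
  epsilon_lateral = -0.0002757
Final answer: epsilon_lateral = -0.0002757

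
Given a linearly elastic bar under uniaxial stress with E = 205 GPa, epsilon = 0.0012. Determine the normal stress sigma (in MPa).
Model: a linearly elastic bar under uniaxial stress, so sigma = E·epsilon.
Convert to SI units:
  E = 205 GPa = 2.05 × 10¹¹ Pa
Substitute:
  sigma = (2.05 × 10¹¹) × 0.0012
  sigma = 2.46 × 10⁸ Pa
Convert: sigma = 2.46 × 10⁸ Pa = 246 MPa
Final answer: sigma = 246 MPa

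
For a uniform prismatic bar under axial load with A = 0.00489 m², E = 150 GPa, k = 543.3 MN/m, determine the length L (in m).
Model: a uniform prismatic bar under axial load, so k = (A·E) / L.
Solve for L: L = (A·E) / k.
Convert to SI units:
  E = 150 GPa = 1.5 × 10¹¹ Pa
  k = 543.3 MN/m = 5.433 × 10⁸ N/m
Substitute:
  L = (0.00489 × (1.5 × 10¹¹)) / (5.433 × 10⁸)
  L = 1.35 m
Final answer: L = 1.35 m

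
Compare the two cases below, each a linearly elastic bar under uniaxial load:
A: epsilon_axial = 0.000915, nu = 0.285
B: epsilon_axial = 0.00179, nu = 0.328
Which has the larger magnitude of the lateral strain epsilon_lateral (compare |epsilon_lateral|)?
Model: a linearly elastic bar under uniaxial load, so epsilon_lateral = -nu·epsilon_axial (SI units).
  A: epsilon_lateral = -(0.285 × 0.000915) = -0.0002608
  B: epsilon_lateral = -(0.328 × 0.00179) = -0.0005871
|epsilon_lateral|: A = 0.0002608, B = 0.0005871, so B is larger in magnitude.
Final answer: B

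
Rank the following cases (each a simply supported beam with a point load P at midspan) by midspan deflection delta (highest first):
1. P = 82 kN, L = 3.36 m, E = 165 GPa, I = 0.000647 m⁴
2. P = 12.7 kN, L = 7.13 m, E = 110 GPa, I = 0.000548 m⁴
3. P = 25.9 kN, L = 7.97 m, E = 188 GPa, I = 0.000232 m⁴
Model: a simply supported beam with a point load P at midspan, so delta = (P·L^3) / (48·E·I) (SI units).
  Case 1: delta = (82000 × 3.36^3) / (48 × (1.65 × 10¹¹) × 0.000647) = 0.000607 m = 0.607 mm
  Case 2: delta = (12700 × 7.13^3) / (48 × (1.1 × 10¹¹) × 0.000548) = 0.001591 m = 1.591 mm
  Case 3: delta = (25900 × 7.97^3) / (48 × (1.88 × 10¹¹) × 0.000232) = 0.006263 m = 6.263 mm
Ordering: 6.263 mm (case 3) > 1.591 mm (case 2) > 0.607 mm (case 1)
Final answer: 3, 2, 1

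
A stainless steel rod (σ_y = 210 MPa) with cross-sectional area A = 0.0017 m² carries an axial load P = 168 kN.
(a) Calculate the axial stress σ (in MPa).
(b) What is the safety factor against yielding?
(a) Axial stress σ = P/A. Convert P = 168 kN = 168000 N.
  σ = 168000 / 0.0017 = 9.882 × 10⁷ Pa = 98.82 MPa
(b) Safety factor SF = σ_y/σ = 210 / 98.82 = 2.125
Final answer: (a) σ = 98.82 MPa, (b) SF = 2.125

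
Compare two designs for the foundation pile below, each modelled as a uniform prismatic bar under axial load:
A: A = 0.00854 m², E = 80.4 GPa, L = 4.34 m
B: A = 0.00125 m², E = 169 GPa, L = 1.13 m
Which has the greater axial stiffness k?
Model: a uniform prismatic bar under axial load, so k = (A·E) / L (SI units).
  A: k = (0.00854 × (8.04 × 10¹⁰)) / 4.34 = 1.582 × 10⁸ N/m = 158.2 MN/m
  B: k = (0.00125 × (1.69 × 10¹¹)) / 1.13 = 1.869 × 10⁸ N/m = 186.9 MN/m
186.9 MN/m > 158.2 MN/m, so B is larger.
Final answer: B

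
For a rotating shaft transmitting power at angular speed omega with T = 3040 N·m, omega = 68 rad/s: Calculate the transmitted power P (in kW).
Model: a rotating shaft transmitting power at angular speed omega, so P = T·omega.
Substitute:
  P = 3040 × 68
  P = 206700 W
Convert: P = 206700 W = 206.7 kW
Final answer: P = 206.7 kW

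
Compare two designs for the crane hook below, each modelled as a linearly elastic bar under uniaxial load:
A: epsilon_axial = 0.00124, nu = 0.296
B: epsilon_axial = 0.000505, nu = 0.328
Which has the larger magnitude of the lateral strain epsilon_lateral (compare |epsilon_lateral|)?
Model: a linearly elastic bar under uniaxial load, so epsilon_lateral = -nu·epsilon_axial (SI units).
  A: epsilon_lateral = -(0.296 × 0.00124) = -0.000367
  B: epsilon_lateral = -(0.328 × 0.000505) = -0.0001656
|epsilon_lateral|: A = 0.000367, B = 0.0001656, so A is larger in magnitude.
Final answer: A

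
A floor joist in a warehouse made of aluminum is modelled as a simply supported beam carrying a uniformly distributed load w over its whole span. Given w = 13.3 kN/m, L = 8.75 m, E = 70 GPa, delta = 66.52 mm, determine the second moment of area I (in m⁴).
Model: a simply supported beam carrying a uniformly distributed load w over its whole span, so delta = (5·w·L^4) / (384·E·I).
Solve for I: I = (5·w·L^4) / (384·delta·E).
Convert to SI units:
  w = 13.3 kN/m = 13300 N/m
  E = 70 GPa = 7 × 10¹⁰ Pa
  delta = 66.52 mm = 0.06652 m
Substitute:
  I = (5 × 13300 × 8.75^4) / (384 × 0.06652 × (7 × 10¹⁰))
  I = 0.000218 m⁴
Final answer: I = 0.000218 m⁴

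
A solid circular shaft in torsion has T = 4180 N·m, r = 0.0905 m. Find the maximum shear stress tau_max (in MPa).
Model: a solid circular shaft in torsion, so tau_max = (2·T) / (π·r^3).
Substitute:
  tau_max = (2 × 4180) / (π × 0.0905^3)
  tau_max = 3.59 × 10⁶ Pa
Convert: tau_max = 3.59 × 10⁶ Pa = 3.59 MPa
Final answer: tau_max = 3.59 MPa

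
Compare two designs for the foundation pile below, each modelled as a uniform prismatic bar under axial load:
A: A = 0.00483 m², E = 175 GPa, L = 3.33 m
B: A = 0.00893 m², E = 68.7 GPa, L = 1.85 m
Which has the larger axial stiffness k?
Model: a uniform prismatic bar under axial load, so k = (A·E) / L (SI units).
  A: k = (0.00483 × (1.75 × 10¹¹)) / 3.33 = 2.538 × 10⁸ N/m = 253.8 MN/m
  B: k = (0.00893 × (6.87 × 10¹⁰)) / 1.85 = 3.316 × 10⁸ N/m = 331.6 MN/m
331.6 MN/m > 253.8 MN/m, so B is larger.
Final answer: B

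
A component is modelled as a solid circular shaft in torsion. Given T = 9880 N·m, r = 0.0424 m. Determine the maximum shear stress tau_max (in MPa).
Model: a solid circular shaft in torsion, so tau_max = (2·T) / (π·r^3).
Substitute:
  tau_max = (2 × 9880) / (π × 0.0424^3)
  tau_max = 8.252 × 10⁷ Pa
Convert: tau_max = 8.252 × 10⁷ Pa = 82.52 MPa
Final answer: tau_max = 82.52 MPa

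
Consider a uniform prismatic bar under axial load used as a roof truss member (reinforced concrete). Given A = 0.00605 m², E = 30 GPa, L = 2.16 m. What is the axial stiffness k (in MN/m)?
Model: a uniform prismatic bar under axial load, so k = (A·E) / L.
Convert to SI units:
  E = 30 GPa = 3 × 10¹⁰ Pa
Substitute:
  k = (0.00605 × (3 × 10¹⁰)) / 2.16
  k = 8.403 × 10⁷ N/m
Convert: k = 8.403 × 10⁷ N/m = 84.03 MN/m
Final answer: k = 84.03 MN/m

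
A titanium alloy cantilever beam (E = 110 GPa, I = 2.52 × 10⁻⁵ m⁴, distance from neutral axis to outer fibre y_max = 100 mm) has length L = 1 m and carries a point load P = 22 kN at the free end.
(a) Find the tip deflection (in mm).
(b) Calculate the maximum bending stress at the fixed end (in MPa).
(a) Tip deflection of a cantilever with an end point load: δ = P·L^3 / (3·E·I). Convert P = 22 kN = 22000 N, E = 110 GPa = 1.1 × 10¹¹ Pa.
  δ = (22000 × 1^3) / (3 × (1.1 × 10¹¹) × (2.52 × 10⁻⁵)) = 0.002646 m = 2.646 mm
(b) Maximum bending moment at the fixed end: M = P·L = 22000 × 1 = 22000 N·m. Convert y_max = 100 mm = 0.1 m.
  σ = M·y_max / I = (22000 × 0.1) / (2.52 × 10⁻⁵) = 8.73 × 10⁷ Pa = 87.3 MPa
Final answer: (a) δ = 2.646 mm, (b) σ = 87.3 MPa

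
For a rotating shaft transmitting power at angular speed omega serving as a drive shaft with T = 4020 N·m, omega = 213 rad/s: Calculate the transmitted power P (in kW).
Model: a rotating shaft transmitting power at angular speed omega, so P = T·omega.
Substitute:
  P = 4020 × 213
  P = 856300 W
Convert: P = 856300 W = 856.3 kW
Final answer: P = 856.3 kW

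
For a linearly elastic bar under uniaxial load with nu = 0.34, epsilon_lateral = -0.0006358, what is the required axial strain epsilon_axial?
Model: a linearly elastic bar under uniaxial load, so epsilon_lateral = -nu·epsilon_axial.
Solve for epsilon_axial: epsilon_axial = -epsilon_lateral / nu.
Substitute:
  epsilon_axial = -(-0.0006358) / 0.34
  epsilon_axial = 0.00187
Final answer: epsilon_axial = 0.00187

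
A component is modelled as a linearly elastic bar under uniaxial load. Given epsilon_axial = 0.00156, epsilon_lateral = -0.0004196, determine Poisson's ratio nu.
Model: a linearly elastic bar under uniaxial load, so epsilon_lateral = -nu·epsilon_axial.
Solve for nu: nu = -epsilon_lateral / epsilon_axial.
Substitute:
  nu = -(-0.0004196) / 0.00156
  nu = 0.269
Final answer: nu = 0.269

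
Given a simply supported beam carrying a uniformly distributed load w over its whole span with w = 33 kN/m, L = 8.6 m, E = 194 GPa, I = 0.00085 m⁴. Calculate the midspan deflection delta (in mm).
Model: a simply supported beam carrying a uniformly distributed load w over its whole span, so delta = (5·w·L^4) / (384·E·I).
Convert to SI units:
  w = 33 kN/m = 33000 N/m
  E = 194 GPa = 1.94 × 10¹¹ Pa
Substitute:
  delta = (5 × 33000 × 8.6^4) / (384 × (1.94 × 10¹¹) × 0.00085)
  delta = 0.01425 m
Convert: delta = 0.01425 m = 14.25 mm
Final answer: delta = 14.25 mm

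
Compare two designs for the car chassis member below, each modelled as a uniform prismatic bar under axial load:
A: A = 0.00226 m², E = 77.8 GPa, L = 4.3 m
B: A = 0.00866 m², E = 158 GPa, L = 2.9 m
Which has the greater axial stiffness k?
Model: a uniform prismatic bar under axial load, so k = (A·E) / L (SI units).
  A: k = (0.00226 × (7.78 × 10¹⁰)) / 4.3 = 4.089 × 10⁷ N/m = 40.89 MN/m
  B: k = (0.00866 × (1.58 × 10¹¹)) / 2.9 = 4.718 × 10⁸ N/m = 471.8 MN/m
471.8 MN/m > 40.89 MN/m, so B is larger.
Final answer: B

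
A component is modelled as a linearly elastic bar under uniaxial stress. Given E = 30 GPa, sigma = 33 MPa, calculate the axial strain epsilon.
Model: a linearly elastic bar under uniaxial stress, so sigma = E·epsilon.
Solve for epsilon: epsilon = sigma / E.
Convert to SI units:
  E = 30 GPa = 3 × 10¹⁰ Pa
  sigma = 33 MPa = 3.3 × 10⁷ Pa
Substitute:
  epsilon = (3.3 × 10⁷) / (3 × 10¹⁰)
  epsilon = 0.0011
Final answer: epsilon = 0.0011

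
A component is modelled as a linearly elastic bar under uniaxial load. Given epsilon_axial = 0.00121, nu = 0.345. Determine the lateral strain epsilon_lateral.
Model: a linearly elastic bar under uniaxial load, so epsilon_lateral = -nu·epsilon_axial.
Substitute:
  epsilon_lateral = -(0.345 × 0.00121)
  epsilon_lateral = -0.0004174
Final answer: epsilon_lateral = -0.0004174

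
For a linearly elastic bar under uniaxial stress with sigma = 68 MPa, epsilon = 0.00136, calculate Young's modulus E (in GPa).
Model: a linearly elastic bar under uniaxial stress, so epsilon = sigma / E.
Solve for E: E = sigma / epsilon.
Convert to SI units:
  sigma = 68 MPa = 6.8 × 10⁷ Pa
Substitute:
  E = (6.8 × 10⁷) / 0.00136
  E = 5 × 10¹⁰ Pa
Convert: E = 5 × 10¹⁰ Pa = 50 GPa
Final answer: E = 50 GPa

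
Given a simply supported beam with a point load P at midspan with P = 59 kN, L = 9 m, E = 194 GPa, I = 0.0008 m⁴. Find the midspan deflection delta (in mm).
Model: a simply supported beam with a point load P at midspan, so delta = (P·L^3) / (48·E·I).
Convert to SI units:
  P = 59 kN = 59000 N
  E = 194 GPa = 1.94 × 10¹¹ Pa
Substitute:
  delta = (59000 × 9^3) / (48 × (1.94 × 10¹¹) × 0.0008)
  delta = 0.005774 m
Convert: delta = 0.005774 m = 5.774 mm
Final answer: delta = 5.774 mm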